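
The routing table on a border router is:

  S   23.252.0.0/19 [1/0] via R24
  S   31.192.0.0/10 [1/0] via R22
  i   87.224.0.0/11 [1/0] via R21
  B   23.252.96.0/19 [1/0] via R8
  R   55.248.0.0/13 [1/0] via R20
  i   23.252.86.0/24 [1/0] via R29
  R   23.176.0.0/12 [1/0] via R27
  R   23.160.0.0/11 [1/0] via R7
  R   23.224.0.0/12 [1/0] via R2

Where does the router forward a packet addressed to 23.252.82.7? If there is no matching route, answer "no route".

No entry's prefix contains 23.252.82.7; there is no default route.

no route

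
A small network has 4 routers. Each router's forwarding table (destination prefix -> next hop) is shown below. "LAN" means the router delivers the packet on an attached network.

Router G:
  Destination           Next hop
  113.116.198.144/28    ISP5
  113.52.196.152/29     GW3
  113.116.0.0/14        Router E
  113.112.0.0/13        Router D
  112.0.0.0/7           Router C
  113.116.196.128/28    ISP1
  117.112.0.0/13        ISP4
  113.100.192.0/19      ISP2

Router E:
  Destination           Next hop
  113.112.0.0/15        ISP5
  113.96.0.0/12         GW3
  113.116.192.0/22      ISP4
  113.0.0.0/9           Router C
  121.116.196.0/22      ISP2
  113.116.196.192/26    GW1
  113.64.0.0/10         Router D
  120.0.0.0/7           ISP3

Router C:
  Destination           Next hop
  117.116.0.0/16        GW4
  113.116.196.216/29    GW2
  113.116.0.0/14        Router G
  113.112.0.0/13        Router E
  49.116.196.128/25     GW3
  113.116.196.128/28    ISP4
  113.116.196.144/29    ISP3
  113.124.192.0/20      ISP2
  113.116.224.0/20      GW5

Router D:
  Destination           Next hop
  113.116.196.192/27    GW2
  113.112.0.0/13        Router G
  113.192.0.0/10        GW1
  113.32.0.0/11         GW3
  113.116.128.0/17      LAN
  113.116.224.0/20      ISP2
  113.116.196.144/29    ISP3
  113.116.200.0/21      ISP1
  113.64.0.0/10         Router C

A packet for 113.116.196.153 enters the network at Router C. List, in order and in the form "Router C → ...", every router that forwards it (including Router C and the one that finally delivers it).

Router C → Router G → Router E → Router D

At Router C: longest match for 113.116.196.153 is 113.116.0.0/14 -> Router G
At Router G: longest match for 113.116.196.153 is 113.116.0.0/14 -> Router E
At Router E: longest match for 113.116.196.153 is 113.64.0.0/10 -> Router D
At Router D: longest match for 113.116.196.153 is 113.116.128.0/17 -> LAN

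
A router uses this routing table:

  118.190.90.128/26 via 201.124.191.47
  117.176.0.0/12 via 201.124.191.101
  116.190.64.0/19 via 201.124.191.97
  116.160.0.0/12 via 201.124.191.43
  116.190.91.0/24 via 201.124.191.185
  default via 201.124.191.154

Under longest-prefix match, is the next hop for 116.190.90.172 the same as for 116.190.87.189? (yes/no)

116.190.90.172: longest match 116.190.64.0/19 -> 201.124.191.97
116.190.87.189: longest match 116.190.64.0/19 -> 201.124.191.97

yes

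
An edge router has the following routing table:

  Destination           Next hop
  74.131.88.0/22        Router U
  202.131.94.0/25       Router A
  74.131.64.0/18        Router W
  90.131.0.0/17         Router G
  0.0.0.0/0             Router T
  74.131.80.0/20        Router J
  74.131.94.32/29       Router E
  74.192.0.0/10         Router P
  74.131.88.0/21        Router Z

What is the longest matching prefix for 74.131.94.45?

74.131.88.0/21

Entries matching 74.131.94.45:
  0.0.0.0/0 (default, matches everything)
  74.131.64.0/18 (74.131.64.0 - 74.131.127.255)
  74.131.80.0/20 (74.131.80.0 - 74.131.95.255)
  74.131.88.0/21 (74.131.88.0 - 74.131.95.255)
Most specific is 74.131.88.0/21.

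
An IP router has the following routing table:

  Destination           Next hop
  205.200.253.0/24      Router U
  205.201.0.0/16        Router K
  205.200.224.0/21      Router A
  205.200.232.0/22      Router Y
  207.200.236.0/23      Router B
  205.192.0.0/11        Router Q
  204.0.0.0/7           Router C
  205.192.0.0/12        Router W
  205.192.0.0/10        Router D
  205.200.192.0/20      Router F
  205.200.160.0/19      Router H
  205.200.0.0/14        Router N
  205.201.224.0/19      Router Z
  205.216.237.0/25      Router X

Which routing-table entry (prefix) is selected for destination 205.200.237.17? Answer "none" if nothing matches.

205.200.0.0/14

Entries matching 205.200.237.17:
  204.0.0.0/7 (204.0.0.0 - 205.255.255.255)
  205.192.0.0/10 (205.192.0.0 - 205.255.255.255)
  205.192.0.0/11 (205.192.0.0 - 205.223.255.255)
  205.192.0.0/12 (205.192.0.0 - 205.207.255.255)
  205.200.0.0/14 (205.200.0.0 - 205.203.255.255)
Most specific is 205.200.0.0/14.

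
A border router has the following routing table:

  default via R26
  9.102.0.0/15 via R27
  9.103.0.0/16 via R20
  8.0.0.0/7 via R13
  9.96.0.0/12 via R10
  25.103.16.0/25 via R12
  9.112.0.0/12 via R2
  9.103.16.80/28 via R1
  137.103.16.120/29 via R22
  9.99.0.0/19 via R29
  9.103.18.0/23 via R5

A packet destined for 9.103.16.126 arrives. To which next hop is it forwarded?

Routes whose prefix contains 9.103.16.126:
  0.0.0.0/0 (default, matches everything) -> R26
  8.0.0.0/7 (8.0.0.0 - 9.255.255.255) -> R13
  9.96.0.0/12 (9.96.0.0 - 9.111.255.255) -> R10
  9.102.0.0/15 (9.102.0.0 - 9.103.255.255) -> R27
  9.103.0.0/16 (9.103.0.0 - 9.103.255.255) -> R20
More-specific entries that do NOT match:
  137.103.16.120/29 (137.103.16.120 - 137.103.16.127) does not contain 9.103.16.126
  9.103.16.80/28 (9.103.16.80 - 9.103.16.95) does not contain 9.103.16.126
  25.103.16.0/25 (25.103.16.0 - 25.103.16.127) does not contain 9.103.16.126
  9.103.18.0/23 (9.103.18.0 - 9.103.19.255) does not contain 9.103.16.126
  9.99.0.0/19 (9.99.0.0 - 9.99.31.255) does not contain 9.103.16.126
Longest matching prefix is /16 -> next hop R20.

R20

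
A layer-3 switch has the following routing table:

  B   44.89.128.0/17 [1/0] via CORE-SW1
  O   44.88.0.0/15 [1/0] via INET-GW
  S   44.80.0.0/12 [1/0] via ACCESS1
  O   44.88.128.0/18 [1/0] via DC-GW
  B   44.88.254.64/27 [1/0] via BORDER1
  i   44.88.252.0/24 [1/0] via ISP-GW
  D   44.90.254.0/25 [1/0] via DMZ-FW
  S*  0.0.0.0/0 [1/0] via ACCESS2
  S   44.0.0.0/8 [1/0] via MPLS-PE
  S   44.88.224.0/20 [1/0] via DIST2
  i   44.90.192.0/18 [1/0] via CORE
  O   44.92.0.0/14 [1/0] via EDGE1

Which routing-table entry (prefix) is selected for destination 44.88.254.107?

44.88.0.0/15

Entries matching 44.88.254.107:
  0.0.0.0/0 (default, matches everything)
  44.0.0.0/8 (44.0.0.0 - 44.255.255.255)
  44.80.0.0/12 (44.80.0.0 - 44.95.255.255)
  44.88.0.0/15 (44.88.0.0 - 44.89.255.255)
Most specific is 44.88.0.0/15.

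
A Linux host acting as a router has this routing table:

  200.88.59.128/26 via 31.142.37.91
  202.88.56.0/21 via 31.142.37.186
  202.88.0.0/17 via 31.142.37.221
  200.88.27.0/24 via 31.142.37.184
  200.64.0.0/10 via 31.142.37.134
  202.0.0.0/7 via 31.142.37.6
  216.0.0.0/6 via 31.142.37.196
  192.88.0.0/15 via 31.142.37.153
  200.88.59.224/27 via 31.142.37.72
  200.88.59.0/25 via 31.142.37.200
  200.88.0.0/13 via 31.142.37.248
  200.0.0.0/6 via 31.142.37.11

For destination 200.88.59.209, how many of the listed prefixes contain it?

3

Prefixes containing 200.88.59.209:
  200.0.0.0/6 (200.0.0.0 - 203.255.255.255)
  200.64.0.0/10 (200.64.0.0 - 200.127.255.255)
  200.88.0.0/13 (200.88.0.0 - 200.95.255.255)
Total matching entries: 3.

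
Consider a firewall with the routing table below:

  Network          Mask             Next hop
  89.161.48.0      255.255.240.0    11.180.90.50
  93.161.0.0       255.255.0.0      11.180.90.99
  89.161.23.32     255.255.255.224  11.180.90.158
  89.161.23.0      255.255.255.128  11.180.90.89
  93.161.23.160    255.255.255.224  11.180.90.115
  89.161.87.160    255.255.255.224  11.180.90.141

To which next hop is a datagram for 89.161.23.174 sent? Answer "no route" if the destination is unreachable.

no route

No entry's prefix contains 89.161.23.174; there is no default route.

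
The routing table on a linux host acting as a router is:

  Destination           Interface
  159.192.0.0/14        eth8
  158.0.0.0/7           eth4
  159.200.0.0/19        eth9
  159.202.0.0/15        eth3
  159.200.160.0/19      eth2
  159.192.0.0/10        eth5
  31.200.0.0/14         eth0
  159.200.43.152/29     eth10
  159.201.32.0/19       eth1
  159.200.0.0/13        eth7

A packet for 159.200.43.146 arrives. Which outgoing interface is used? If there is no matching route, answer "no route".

Routes whose prefix contains 159.200.43.146:
  158.0.0.0/7 (158.0.0.0 - 159.255.255.255) -> eth4
  159.192.0.0/10 (159.192.0.0 - 159.255.255.255) -> eth5
  159.200.0.0/13 (159.200.0.0 - 159.207.255.255) -> eth7
More-specific entries that do NOT match:
  159.200.43.152/29 (159.200.43.152 - 159.200.43.159) does not contain 159.200.43.146
  159.200.0.0/19 (159.200.0.0 - 159.200.31.255) does not contain 159.200.43.146
  159.200.160.0/19 (159.200.160.0 - 159.200.191.255) does not contain 159.200.43.146
  159.201.32.0/19 (159.201.32.0 - 159.201.63.255) does not contain 159.200.43.146
  159.202.0.0/15 (159.202.0.0 - 159.203.255.255) does not contain 159.200.43.146
  159.192.0.0/14 (159.192.0.0 - 159.195.255.255) does not contain 159.200.43.146
  31.200.0.0/14 (31.200.0.0 - 31.203.255.255) does not contain 159.200.43.146
Longest matching prefix is /13 -> interface eth7.

eth7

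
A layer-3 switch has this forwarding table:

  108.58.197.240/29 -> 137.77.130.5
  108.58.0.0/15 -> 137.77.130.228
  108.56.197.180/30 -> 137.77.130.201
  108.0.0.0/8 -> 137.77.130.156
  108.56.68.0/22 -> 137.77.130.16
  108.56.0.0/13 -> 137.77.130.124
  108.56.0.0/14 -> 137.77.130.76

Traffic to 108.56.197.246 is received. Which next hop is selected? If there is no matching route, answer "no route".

Routes whose prefix contains 108.56.197.246:
  108.0.0.0/8 (108.0.0.0 - 108.255.255.255) -> 137.77.130.156
  108.56.0.0/13 (108.56.0.0 - 108.63.255.255) -> 137.77.130.124
  108.56.0.0/14 (108.56.0.0 - 108.59.255.255) -> 137.77.130.76
More-specific entries that do NOT match:
  108.56.197.180/30 (108.56.197.180 - 108.56.197.183) does not contain 108.56.197.246
  108.58.197.240/29 (108.58.197.240 - 108.58.197.247) does not contain 108.56.197.246
  108.56.68.0/22 (108.56.68.0 - 108.56.71.255) does not contain 108.56.197.246
  108.58.0.0/15 (108.58.0.0 - 108.59.255.255) does not contain 108.56.197.246
Longest matching prefix is /14 -> next hop 137.77.130.76.

137.77.130.76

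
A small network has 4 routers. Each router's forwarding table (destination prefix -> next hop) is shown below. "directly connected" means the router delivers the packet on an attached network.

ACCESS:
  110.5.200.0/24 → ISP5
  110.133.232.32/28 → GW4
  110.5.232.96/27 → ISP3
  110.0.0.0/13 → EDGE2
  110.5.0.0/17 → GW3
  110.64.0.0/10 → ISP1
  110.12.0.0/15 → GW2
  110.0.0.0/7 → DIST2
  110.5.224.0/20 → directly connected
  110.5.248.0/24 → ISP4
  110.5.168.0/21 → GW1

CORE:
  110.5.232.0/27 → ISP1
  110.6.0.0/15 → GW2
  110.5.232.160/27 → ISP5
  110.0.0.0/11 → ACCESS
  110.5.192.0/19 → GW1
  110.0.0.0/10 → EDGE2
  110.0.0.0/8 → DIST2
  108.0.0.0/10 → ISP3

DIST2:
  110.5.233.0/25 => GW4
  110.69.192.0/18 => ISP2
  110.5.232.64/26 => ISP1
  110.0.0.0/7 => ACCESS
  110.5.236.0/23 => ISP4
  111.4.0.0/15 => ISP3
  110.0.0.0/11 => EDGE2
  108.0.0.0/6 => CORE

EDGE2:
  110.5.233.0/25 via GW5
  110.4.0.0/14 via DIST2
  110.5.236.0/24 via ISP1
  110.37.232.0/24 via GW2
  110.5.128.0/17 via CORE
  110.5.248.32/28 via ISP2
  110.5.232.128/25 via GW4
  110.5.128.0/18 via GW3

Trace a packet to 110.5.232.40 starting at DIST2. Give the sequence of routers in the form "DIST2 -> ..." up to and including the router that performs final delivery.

At DIST2: longest match for 110.5.232.40 is 110.0.0.0/11 -> EDGE2
At EDGE2: longest match for 110.5.232.40 is 110.5.128.0/17 -> CORE
At CORE: longest match for 110.5.232.40 is 110.0.0.0/11 -> ACCESS
At ACCESS: longest match for 110.5.232.40 is 110.5.224.0/20 -> directly connected

DIST2 -> EDGE2 -> CORE -> ACCESS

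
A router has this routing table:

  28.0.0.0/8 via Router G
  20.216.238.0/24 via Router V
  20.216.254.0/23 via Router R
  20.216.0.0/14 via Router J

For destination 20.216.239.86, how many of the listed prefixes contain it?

Prefixes containing 20.216.239.86:
  20.216.0.0/14 (20.216.0.0 - 20.219.255.255)
Total matching entries: 1.

1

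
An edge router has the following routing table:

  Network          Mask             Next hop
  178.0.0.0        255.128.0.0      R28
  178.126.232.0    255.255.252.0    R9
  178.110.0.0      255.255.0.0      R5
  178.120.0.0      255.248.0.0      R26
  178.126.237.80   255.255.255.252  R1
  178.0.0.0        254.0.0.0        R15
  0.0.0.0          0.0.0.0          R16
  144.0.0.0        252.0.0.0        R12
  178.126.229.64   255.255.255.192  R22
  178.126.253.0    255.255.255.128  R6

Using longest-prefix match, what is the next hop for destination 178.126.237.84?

Routes whose prefix contains 178.126.237.84:
  0.0.0.0/0 (default, matches everything) -> R16
  178.0.0.0/7 (178.0.0.0 - 179.255.255.255) -> R15
  178.0.0.0/9 (178.0.0.0 - 178.127.255.255) -> R28
  178.120.0.0/13 (178.120.0.0 - 178.127.255.255) -> R26
More-specific entries that do NOT match:
  178.126.237.80/30 (178.126.237.80 - 178.126.237.83) does not contain 178.126.237.84
  178.126.229.64/26 (178.126.229.64 - 178.126.229.127) does not contain 178.126.237.84
  178.126.253.0/25 (178.126.253.0 - 178.126.253.127) does not contain 178.126.237.84
  178.126.232.0/22 (178.126.232.0 - 178.126.235.255) does not contain 178.126.237.84
  178.110.0.0/16 (178.110.0.0 - 178.110.255.255) does not contain 178.126.237.84
Longest matching prefix is /13 -> next hop R26.

R26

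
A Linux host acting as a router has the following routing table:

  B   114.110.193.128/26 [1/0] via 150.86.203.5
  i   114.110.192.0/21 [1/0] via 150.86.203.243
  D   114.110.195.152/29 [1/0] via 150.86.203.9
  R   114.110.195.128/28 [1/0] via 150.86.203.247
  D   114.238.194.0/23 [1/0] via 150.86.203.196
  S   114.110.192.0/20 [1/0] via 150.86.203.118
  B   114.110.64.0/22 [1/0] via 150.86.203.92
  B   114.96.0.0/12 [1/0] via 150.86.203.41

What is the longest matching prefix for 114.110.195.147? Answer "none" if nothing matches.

Entries matching 114.110.195.147:
  114.96.0.0/12 (114.96.0.0 - 114.111.255.255)
  114.110.192.0/20 (114.110.192.0 - 114.110.207.255)
  114.110.192.0/21 (114.110.192.0 - 114.110.199.255)
Most specific is 114.110.192.0/21.

114.110.192.0/21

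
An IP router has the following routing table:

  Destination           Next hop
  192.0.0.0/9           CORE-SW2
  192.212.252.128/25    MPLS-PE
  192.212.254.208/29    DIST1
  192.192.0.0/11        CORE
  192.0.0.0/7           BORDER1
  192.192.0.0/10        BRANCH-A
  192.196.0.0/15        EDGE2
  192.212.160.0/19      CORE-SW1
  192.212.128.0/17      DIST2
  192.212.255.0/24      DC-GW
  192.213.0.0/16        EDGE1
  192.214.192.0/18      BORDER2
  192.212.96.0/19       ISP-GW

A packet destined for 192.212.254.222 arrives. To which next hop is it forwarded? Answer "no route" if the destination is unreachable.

Routes whose prefix contains 192.212.254.222:
  192.0.0.0/7 (192.0.0.0 - 193.255.255.255) -> BORDER1
  192.192.0.0/10 (192.192.0.0 - 192.255.255.255) -> BRANCH-A
  192.192.0.0/11 (192.192.0.0 - 192.223.255.255) -> CORE
  192.212.128.0/17 (192.212.128.0 - 192.212.255.255) -> DIST2
More-specific entries that do NOT match:
  192.212.254.208/29 (192.212.254.208 - 192.212.254.215) does not contain 192.212.254.222
  192.212.252.128/25 (192.212.252.128 - 192.212.252.255) does not contain 192.212.254.222
  192.212.255.0/24 (192.212.255.0 - 192.212.255.255) does not contain 192.212.254.222
  192.212.160.0/19 (192.212.160.0 - 192.212.191.255) does not contain 192.212.254.222
  192.212.96.0/19 (192.212.96.0 - 192.212.127.255) does not contain 192.212.254.222
  192.214.192.0/18 (192.214.192.0 - 192.214.255.255) does not contain 192.212.254.222
Longest matching prefix is /17 -> next hop DIST2.

DIST2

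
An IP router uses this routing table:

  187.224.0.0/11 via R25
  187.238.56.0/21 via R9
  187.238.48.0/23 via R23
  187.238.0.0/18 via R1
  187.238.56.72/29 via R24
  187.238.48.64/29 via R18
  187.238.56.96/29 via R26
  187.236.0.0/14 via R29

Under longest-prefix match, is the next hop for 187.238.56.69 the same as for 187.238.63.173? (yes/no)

yes

187.238.56.69: longest match 187.238.56.0/21 -> R9
187.238.63.173: longest match 187.238.56.0/21 -> R9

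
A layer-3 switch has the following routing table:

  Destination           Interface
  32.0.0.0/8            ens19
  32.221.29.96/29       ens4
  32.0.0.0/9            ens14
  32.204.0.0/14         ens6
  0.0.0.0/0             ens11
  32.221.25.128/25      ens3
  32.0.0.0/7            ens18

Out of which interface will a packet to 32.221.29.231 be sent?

Routes whose prefix contains 32.221.29.231:
  0.0.0.0/0 (default, matches everything) -> ens11
  32.0.0.0/7 (32.0.0.0 - 33.255.255.255) -> ens18
  32.0.0.0/8 (32.0.0.0 - 32.255.255.255) -> ens19
More-specific entries that do NOT match:
  32.221.29.96/29 (32.221.29.96 - 32.221.29.103) does not contain 32.221.29.231
  32.221.25.128/25 (32.221.25.128 - 32.221.25.255) does not contain 32.221.29.231
  32.204.0.0/14 (32.204.0.0 - 32.207.255.255) does not contain 32.221.29.231
  32.0.0.0/9 (32.0.0.0 - 32.127.255.255) does not contain 32.221.29.231
Longest matching prefix is /8 -> interface ens19.

ens19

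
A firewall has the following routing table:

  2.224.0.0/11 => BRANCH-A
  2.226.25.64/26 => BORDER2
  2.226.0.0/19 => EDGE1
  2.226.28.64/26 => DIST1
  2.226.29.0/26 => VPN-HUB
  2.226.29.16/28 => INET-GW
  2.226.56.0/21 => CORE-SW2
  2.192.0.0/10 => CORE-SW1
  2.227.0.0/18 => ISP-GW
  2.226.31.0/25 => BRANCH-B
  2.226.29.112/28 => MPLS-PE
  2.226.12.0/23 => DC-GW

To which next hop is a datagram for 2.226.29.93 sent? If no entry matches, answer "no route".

EDGE1

Routes whose prefix contains 2.226.29.93:
  2.192.0.0/10 (2.192.0.0 - 2.255.255.255) -> CORE-SW1
  2.224.0.0/11 (2.224.0.0 - 2.255.255.255) -> BRANCH-A
  2.226.0.0/19 (2.226.0.0 - 2.226.31.255) -> EDGE1
More-specific entries that do NOT match:
  2.226.29.16/28 (2.226.29.16 - 2.226.29.31) does not contain 2.226.29.93
  2.226.29.112/28 (2.226.29.112 - 2.226.29.127) does not contain 2.226.29.93
  2.226.25.64/26 (2.226.25.64 - 2.226.25.127) does not contain 2.226.29.93
  2.226.28.64/26 (2.226.28.64 - 2.226.28.127) does not contain 2.226.29.93
  2.226.29.0/26 (2.226.29.0 - 2.226.29.63) does not contain 2.226.29.93
  2.226.31.0/25 (2.226.31.0 - 2.226.31.127) does not contain 2.226.29.93
  2.226.12.0/23 (2.226.12.0 - 2.226.13.255) does not contain 2.226.29.93
  2.226.56.0/21 (2.226.56.0 - 2.226.63.255) does not contain 2.226.29.93
Longest matching prefix is /19 -> next hop EDGE1.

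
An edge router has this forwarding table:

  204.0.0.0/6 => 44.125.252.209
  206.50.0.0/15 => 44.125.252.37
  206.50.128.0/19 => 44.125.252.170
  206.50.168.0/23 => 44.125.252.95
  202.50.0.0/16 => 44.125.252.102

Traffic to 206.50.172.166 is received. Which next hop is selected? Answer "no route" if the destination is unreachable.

44.125.252.37

Routes whose prefix contains 206.50.172.166:
  204.0.0.0/6 (204.0.0.0 - 207.255.255.255) -> 44.125.252.209
  206.50.0.0/15 (206.50.0.0 - 206.51.255.255) -> 44.125.252.37
More-specific entries that do NOT match:
  206.50.168.0/23 (206.50.168.0 - 206.50.169.255) does not contain 206.50.172.166
  206.50.128.0/19 (206.50.128.0 - 206.50.159.255) does not contain 206.50.172.166
  202.50.0.0/16 (202.50.0.0 - 202.50.255.255) does not contain 206.50.172.166
Longest matching prefix is /15 -> next hop 44.125.252.37.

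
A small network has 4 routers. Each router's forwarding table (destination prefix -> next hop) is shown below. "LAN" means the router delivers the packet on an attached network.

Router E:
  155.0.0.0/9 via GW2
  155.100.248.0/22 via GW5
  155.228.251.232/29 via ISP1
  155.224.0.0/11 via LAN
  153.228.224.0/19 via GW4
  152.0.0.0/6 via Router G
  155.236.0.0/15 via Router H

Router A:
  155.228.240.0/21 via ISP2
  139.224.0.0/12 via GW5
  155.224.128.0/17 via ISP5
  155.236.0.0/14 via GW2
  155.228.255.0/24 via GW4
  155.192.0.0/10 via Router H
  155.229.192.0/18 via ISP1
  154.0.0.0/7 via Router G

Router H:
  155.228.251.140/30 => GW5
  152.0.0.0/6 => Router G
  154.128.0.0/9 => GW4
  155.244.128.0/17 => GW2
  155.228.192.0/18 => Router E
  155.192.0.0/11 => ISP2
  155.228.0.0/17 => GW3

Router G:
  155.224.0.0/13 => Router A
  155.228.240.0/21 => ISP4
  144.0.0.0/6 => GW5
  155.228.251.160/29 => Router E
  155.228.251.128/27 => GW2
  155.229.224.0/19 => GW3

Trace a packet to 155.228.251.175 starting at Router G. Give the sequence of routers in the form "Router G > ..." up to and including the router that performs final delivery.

Router G > Router A > Router H > Router E

At Router G: longest match for 155.228.251.175 is 155.224.0.0/13 -> Router A
At Router A: longest match for 155.228.251.175 is 155.192.0.0/10 -> Router H
At Router H: longest match for 155.228.251.175 is 155.228.192.0/18 -> Router E
At Router E: longest match for 155.228.251.175 is 155.224.0.0/11 -> LAN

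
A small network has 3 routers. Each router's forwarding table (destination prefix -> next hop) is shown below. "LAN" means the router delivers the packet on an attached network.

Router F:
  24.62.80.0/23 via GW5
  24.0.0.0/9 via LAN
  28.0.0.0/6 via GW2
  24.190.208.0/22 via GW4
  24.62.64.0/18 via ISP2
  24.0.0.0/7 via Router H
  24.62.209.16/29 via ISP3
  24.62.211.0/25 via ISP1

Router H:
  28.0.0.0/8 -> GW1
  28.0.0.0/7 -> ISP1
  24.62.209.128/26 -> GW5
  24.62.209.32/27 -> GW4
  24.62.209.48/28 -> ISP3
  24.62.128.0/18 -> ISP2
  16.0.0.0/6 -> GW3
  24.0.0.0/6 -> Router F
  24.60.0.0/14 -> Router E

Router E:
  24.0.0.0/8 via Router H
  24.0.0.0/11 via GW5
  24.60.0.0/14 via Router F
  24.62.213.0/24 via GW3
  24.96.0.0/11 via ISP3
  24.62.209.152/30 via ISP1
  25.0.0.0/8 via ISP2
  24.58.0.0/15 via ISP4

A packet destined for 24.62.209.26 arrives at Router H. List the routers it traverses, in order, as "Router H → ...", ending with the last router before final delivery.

Router H → Router E → Router F

At Router H: longest match for 24.62.209.26 is 24.60.0.0/14 -> Router E
At Router E: longest match for 24.62.209.26 is 24.60.0.0/14 -> Router F
At Router F: longest match for 24.62.209.26 is 24.0.0.0/9 -> LAN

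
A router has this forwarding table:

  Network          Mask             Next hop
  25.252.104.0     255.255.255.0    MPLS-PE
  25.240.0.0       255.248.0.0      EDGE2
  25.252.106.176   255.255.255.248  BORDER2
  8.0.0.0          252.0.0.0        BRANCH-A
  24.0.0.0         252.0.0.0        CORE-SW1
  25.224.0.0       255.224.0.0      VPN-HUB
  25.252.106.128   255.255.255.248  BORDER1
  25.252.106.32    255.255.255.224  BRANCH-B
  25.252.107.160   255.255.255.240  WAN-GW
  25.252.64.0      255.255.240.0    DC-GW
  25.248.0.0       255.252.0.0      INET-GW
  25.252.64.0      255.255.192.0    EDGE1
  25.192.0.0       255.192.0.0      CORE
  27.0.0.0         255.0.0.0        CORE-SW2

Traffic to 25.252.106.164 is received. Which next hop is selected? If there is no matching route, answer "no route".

Routes whose prefix contains 25.252.106.164:
  24.0.0.0/6 (24.0.0.0 - 27.255.255.255) -> CORE-SW1
  25.192.0.0/10 (25.192.0.0 - 25.255.255.255) -> CORE
  25.224.0.0/11 (25.224.0.0 - 25.255.255.255) -> VPN-HUB
  25.252.64.0/18 (25.252.64.0 - 25.252.127.255) -> EDGE1
More-specific entries that do NOT match:
  25.252.106.176/29 (25.252.106.176 - 25.252.106.183) does not contain 25.252.106.164
  25.252.106.128/29 (25.252.106.128 - 25.252.106.135) does not contain 25.252.106.164
  25.252.107.160/28 (25.252.107.160 - 25.252.107.175) does not contain 25.252.106.164
  25.252.106.32/27 (25.252.106.32 - 25.252.106.63) does not contain 25.252.106.164
  25.252.104.0/24 (25.252.104.0 - 25.252.104.255) does not contain 25.252.106.164
  25.252.64.0/20 (25.252.64.0 - 25.252.79.255) does not contain 25.252.106.164
Longest matching prefix is /18 -> next hop EDGE1.

EDGE1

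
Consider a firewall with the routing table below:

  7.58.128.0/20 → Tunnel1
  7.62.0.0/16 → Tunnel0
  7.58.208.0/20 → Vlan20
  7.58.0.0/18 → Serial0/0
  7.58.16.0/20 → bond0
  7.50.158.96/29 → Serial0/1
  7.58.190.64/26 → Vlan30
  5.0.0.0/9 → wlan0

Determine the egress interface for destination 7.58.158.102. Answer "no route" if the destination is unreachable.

No entry's prefix contains 7.58.158.102; there is no default route.

no route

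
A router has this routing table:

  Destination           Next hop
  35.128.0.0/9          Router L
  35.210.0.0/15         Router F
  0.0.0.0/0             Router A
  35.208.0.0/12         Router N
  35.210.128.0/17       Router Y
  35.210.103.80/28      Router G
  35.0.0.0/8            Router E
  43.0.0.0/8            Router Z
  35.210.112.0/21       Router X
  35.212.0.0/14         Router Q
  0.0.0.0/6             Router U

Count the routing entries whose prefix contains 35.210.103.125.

5

Prefixes containing 35.210.103.125:
  0.0.0.0/0 (default, matches everything)
  35.0.0.0/8 (35.0.0.0 - 35.255.255.255)
  35.128.0.0/9 (35.128.0.0 - 35.255.255.255)
  35.208.0.0/12 (35.208.0.0 - 35.223.255.255)
  35.210.0.0/15 (35.210.0.0 - 35.211.255.255)
Total matching entries: 5.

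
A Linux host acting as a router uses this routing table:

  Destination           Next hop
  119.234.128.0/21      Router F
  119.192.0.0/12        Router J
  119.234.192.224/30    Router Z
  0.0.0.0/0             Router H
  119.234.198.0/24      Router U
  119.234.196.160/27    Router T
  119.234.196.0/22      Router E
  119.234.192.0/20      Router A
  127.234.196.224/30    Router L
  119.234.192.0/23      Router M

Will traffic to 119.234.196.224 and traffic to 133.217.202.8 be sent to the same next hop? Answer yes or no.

119.234.196.224: longest match 119.234.196.0/22 -> Router E
133.217.202.8: longest match 0.0.0.0/0 -> Router H

no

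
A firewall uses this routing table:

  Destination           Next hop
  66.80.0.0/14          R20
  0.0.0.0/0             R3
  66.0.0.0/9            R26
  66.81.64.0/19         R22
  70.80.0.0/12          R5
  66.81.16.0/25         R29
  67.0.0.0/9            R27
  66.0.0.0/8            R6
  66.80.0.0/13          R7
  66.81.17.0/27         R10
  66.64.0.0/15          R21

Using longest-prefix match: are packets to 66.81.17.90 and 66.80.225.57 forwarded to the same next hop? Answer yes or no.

yes

66.81.17.90: longest match 66.80.0.0/14 -> R20
66.80.225.57: longest match 66.80.0.0/14 -> R20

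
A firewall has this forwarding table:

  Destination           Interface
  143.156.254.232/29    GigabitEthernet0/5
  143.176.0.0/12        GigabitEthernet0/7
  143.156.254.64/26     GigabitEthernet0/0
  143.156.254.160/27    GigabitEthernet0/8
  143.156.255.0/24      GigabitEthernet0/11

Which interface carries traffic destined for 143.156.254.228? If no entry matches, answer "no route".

no route

No entry's prefix contains 143.156.254.228; there is no default route.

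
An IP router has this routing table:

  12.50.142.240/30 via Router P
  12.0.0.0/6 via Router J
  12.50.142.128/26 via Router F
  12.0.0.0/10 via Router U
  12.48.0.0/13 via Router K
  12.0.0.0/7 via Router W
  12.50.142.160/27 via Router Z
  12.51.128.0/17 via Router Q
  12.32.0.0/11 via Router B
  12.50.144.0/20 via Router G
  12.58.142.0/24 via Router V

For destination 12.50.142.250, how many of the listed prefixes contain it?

Prefixes containing 12.50.142.250:
  12.0.0.0/6 (12.0.0.0 - 15.255.255.255)
  12.0.0.0/7 (12.0.0.0 - 13.255.255.255)
  12.0.0.0/10 (12.0.0.0 - 12.63.255.255)
  12.32.0.0/11 (12.32.0.0 - 12.63.255.255)
  12.48.0.0/13 (12.48.0.0 - 12.55.255.255)
Total matching entries: 5.

5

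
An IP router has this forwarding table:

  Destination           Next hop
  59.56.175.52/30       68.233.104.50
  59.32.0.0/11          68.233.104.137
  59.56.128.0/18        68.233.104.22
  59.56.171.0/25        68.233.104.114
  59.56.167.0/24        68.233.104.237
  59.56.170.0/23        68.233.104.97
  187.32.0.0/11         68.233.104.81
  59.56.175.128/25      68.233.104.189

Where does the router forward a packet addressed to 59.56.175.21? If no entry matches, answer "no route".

Routes whose prefix contains 59.56.175.21:
  59.32.0.0/11 (59.32.0.0 - 59.63.255.255) -> 68.233.104.137
  59.56.128.0/18 (59.56.128.0 - 59.56.191.255) -> 68.233.104.22
More-specific entries that do NOT match:
  59.56.175.52/30 (59.56.175.52 - 59.56.175.55) does not contain 59.56.175.21
  59.56.171.0/25 (59.56.171.0 - 59.56.171.127) does not contain 59.56.175.21
  59.56.175.128/25 (59.56.175.128 - 59.56.175.255) does not contain 59.56.175.21
  59.56.167.0/24 (59.56.167.0 - 59.56.167.255) does not contain 59.56.175.21
  59.56.170.0/23 (59.56.170.0 - 59.56.171.255) does not contain 59.56.175.21
Longest matching prefix is /18 -> next hop 68.233.104.22.

68.233.104.22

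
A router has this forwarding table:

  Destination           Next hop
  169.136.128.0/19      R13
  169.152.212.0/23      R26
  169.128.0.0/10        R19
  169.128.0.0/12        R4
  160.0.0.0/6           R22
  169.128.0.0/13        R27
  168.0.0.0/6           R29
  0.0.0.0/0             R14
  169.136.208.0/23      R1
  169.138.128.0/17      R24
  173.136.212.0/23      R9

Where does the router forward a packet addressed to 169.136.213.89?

Routes whose prefix contains 169.136.213.89:
  0.0.0.0/0 (default, matches everything) -> R14
  168.0.0.0/6 (168.0.0.0 - 171.255.255.255) -> R29
  169.128.0.0/10 (169.128.0.0 - 169.191.255.255) -> R19
  169.128.0.0/12 (169.128.0.0 - 169.143.255.255) -> R4
More-specific entries that do NOT match:
  169.152.212.0/23 (169.152.212.0 - 169.152.213.255) does not contain 169.136.213.89
  169.136.208.0/23 (169.136.208.0 - 169.136.209.255) does not contain 169.136.213.89
  173.136.212.0/23 (173.136.212.0 - 173.136.213.255) does not contain 169.136.213.89
  169.136.128.0/19 (169.136.128.0 - 169.136.159.255) does not contain 169.136.213.89
  169.138.128.0/17 (169.138.128.0 - 169.138.255.255) does not contain 169.136.213.89
  169.128.0.0/13 (169.128.0.0 - 169.135.255.255) does not contain 169.136.213.89
Longest matching prefix is /12 -> next hop R4.

R4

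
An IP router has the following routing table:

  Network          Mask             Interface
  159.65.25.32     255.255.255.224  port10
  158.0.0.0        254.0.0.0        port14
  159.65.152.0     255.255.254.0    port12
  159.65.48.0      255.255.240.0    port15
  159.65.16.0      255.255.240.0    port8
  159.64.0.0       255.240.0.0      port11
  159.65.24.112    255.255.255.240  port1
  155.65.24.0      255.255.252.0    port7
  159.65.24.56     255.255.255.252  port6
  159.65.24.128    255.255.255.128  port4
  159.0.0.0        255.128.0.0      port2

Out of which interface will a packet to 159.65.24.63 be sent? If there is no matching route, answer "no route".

Routes whose prefix contains 159.65.24.63:
  158.0.0.0/7 (158.0.0.0 - 159.255.255.255) -> port14
  159.0.0.0/9 (159.0.0.0 - 159.127.255.255) -> port2
  159.64.0.0/12 (159.64.0.0 - 159.79.255.255) -> port11
  159.65.16.0/20 (159.65.16.0 - 159.65.31.255) -> port8
More-specific entries that do NOT match:
  159.65.24.56/30 (159.65.24.56 - 159.65.24.59) does not contain 159.65.24.63
  159.65.24.112/28 (159.65.24.112 - 159.65.24.127) does not contain 159.65.24.63
  159.65.25.32/27 (159.65.25.32 - 159.65.25.63) does not contain 159.65.24.63
  159.65.24.128/25 (159.65.24.128 - 159.65.24.255) does not contain 159.65.24.63
  159.65.152.0/23 (159.65.152.0 - 159.65.153.255) does not contain 159.65.24.63
  155.65.24.0/22 (155.65.24.0 - 155.65.27.255) does not contain 159.65.24.63
Longest matching prefix is /20 -> interface port8.

port8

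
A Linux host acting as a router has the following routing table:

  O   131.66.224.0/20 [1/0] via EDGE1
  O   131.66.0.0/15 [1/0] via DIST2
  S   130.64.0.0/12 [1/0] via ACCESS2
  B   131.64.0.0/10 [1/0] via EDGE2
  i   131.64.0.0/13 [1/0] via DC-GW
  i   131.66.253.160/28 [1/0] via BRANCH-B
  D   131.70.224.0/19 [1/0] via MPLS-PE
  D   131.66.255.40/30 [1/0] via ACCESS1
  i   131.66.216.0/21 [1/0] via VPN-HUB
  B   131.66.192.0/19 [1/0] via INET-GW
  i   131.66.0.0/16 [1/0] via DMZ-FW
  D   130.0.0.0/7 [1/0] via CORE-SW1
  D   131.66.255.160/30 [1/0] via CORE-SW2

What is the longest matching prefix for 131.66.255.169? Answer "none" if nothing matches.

Entries matching 131.66.255.169:
  130.0.0.0/7 (130.0.0.0 - 131.255.255.255)
  131.64.0.0/10 (131.64.0.0 - 131.127.255.255)
  131.64.0.0/13 (131.64.0.0 - 131.71.255.255)
  131.66.0.0/15 (131.66.0.0 - 131.67.255.255)
  131.66.0.0/16 (131.66.0.0 - 131.66.255.255)
Most specific is 131.66.0.0/16.

131.66.0.0/16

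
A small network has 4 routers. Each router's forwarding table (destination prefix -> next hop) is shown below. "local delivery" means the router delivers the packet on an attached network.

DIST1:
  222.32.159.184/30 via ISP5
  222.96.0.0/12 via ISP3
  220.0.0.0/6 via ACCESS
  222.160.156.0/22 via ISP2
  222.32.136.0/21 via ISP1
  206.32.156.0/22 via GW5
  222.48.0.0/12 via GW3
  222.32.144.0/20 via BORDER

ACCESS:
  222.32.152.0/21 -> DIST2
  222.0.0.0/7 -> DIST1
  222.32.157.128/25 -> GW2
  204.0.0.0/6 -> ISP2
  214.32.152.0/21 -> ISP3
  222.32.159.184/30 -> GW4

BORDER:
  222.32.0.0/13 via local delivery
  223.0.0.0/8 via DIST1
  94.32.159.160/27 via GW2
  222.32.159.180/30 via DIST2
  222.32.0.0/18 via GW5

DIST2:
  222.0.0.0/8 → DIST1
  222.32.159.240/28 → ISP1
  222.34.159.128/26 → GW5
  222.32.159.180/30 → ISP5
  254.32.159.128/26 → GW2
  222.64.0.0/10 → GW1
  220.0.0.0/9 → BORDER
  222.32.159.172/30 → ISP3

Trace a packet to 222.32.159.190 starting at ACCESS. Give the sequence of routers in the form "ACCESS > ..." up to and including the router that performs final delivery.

ACCESS > DIST2 > DIST1 > BORDER

At ACCESS: longest match for 222.32.159.190 is 222.32.152.0/21 -> DIST2
At DIST2: longest match for 222.32.159.190 is 222.0.0.0/8 -> DIST1
At DIST1: longest match for 222.32.159.190 is 222.32.144.0/20 -> BORDER
At BORDER: longest match for 222.32.159.190 is 222.32.0.0/13 -> local delivery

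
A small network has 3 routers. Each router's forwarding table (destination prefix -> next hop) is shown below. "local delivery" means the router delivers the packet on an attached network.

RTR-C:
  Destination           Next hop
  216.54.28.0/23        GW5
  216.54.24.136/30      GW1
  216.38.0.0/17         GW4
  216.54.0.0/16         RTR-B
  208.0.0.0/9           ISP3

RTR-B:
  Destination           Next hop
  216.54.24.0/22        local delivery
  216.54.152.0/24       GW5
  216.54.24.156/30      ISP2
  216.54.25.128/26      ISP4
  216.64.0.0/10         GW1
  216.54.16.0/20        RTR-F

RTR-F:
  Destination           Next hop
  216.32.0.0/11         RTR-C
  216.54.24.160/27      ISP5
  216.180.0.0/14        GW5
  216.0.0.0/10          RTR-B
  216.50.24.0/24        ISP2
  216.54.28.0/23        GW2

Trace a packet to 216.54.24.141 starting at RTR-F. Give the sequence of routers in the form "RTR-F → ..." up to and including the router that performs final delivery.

RTR-F → RTR-C → RTR-B

At RTR-F: longest match for 216.54.24.141 is 216.32.0.0/11 -> RTR-C
At RTR-C: longest match for 216.54.24.141 is 216.54.0.0/16 -> RTR-B
At RTR-B: longest match for 216.54.24.141 is 216.54.24.0/22 -> local delivery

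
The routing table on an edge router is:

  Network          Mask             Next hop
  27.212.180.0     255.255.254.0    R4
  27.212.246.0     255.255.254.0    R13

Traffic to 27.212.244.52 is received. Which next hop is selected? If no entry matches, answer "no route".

no route

No entry's prefix contains 27.212.244.52; there is no default route.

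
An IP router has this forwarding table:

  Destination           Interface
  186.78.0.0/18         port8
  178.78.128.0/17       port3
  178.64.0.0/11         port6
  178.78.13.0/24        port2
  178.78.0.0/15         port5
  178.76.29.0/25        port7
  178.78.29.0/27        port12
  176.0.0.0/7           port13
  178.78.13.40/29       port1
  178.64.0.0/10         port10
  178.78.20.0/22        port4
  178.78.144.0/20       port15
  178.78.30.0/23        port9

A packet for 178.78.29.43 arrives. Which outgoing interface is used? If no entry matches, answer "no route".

port5

Routes whose prefix contains 178.78.29.43:
  178.64.0.0/10 (178.64.0.0 - 178.127.255.255) -> port10
  178.64.0.0/11 (178.64.0.0 - 178.95.255.255) -> port6
  178.78.0.0/15 (178.78.0.0 - 178.79.255.255) -> port5
More-specific entries that do NOT match:
  178.78.13.40/29 (178.78.13.40 - 178.78.13.47) does not contain 178.78.29.43
  178.78.29.0/27 (178.78.29.0 - 178.78.29.31) does not contain 178.78.29.43
  178.76.29.0/25 (178.76.29.0 - 178.76.29.127) does not contain 178.78.29.43
  178.78.13.0/24 (178.78.13.0 - 178.78.13.255) does not contain 178.78.29.43
  178.78.30.0/23 (178.78.30.0 - 178.78.31.255) does not contain 178.78.29.43
  178.78.20.0/22 (178.78.20.0 - 178.78.23.255) does not contain 178.78.29.43
  178.78.144.0/20 (178.78.144.0 - 178.78.159.255) does not contain 178.78.29.43
  186.78.0.0/18 (186.78.0.0 - 186.78.63.255) does not contain 178.78.29.43
  178.78.128.0/17 (178.78.128.0 - 178.78.255.255) does not contain 178.78.29.43
Longest matching prefix is /15 -> interface port5.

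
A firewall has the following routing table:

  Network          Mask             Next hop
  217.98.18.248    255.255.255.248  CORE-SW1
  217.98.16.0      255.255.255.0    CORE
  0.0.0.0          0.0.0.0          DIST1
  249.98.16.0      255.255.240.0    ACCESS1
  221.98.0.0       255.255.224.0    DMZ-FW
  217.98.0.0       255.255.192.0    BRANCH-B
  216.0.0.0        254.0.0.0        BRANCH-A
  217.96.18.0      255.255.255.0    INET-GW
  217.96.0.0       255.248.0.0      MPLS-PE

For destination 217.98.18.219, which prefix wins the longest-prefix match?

Entries matching 217.98.18.219:
  0.0.0.0/0 (default, matches everything)
  216.0.0.0/7 (216.0.0.0 - 217.255.255.255)
  217.96.0.0/13 (217.96.0.0 - 217.103.255.255)
  217.98.0.0/18 (217.98.0.0 - 217.98.63.255)
Most specific is 217.98.0.0/18.

217.98.0.0/18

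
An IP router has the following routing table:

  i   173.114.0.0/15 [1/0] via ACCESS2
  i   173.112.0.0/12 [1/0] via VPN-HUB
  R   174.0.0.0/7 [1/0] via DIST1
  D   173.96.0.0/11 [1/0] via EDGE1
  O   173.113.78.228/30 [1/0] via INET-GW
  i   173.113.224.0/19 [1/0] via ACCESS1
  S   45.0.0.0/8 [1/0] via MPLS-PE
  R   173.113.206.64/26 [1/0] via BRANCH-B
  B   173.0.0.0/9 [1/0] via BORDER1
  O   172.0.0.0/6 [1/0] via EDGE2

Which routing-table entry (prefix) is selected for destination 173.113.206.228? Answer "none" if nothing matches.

173.112.0.0/12

Entries matching 173.113.206.228:
  172.0.0.0/6 (172.0.0.0 - 175.255.255.255)
  173.0.0.0/9 (173.0.0.0 - 173.127.255.255)
  173.96.0.0/11 (173.96.0.0 - 173.127.255.255)
  173.112.0.0/12 (173.112.0.0 - 173.127.255.255)
Most specific is 173.112.0.0/12.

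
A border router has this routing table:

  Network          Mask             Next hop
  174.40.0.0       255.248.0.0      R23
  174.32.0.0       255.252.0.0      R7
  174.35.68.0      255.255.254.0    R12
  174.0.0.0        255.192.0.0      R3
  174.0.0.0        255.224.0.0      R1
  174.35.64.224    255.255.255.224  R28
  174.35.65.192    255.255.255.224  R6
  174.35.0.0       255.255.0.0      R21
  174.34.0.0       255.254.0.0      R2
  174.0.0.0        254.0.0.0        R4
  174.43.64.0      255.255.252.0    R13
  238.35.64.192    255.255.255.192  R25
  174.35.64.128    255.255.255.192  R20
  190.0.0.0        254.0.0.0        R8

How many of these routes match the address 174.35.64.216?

Prefixes containing 174.35.64.216:
  174.0.0.0/7 (174.0.0.0 - 175.255.255.255)
  174.0.0.0/10 (174.0.0.0 - 174.63.255.255)
  174.32.0.0/14 (174.32.0.0 - 174.35.255.255)
  174.34.0.0/15 (174.34.0.0 - 174.35.255.255)
  174.35.0.0/16 (174.35.0.0 - 174.35.255.255)
Total matching entries: 5.

5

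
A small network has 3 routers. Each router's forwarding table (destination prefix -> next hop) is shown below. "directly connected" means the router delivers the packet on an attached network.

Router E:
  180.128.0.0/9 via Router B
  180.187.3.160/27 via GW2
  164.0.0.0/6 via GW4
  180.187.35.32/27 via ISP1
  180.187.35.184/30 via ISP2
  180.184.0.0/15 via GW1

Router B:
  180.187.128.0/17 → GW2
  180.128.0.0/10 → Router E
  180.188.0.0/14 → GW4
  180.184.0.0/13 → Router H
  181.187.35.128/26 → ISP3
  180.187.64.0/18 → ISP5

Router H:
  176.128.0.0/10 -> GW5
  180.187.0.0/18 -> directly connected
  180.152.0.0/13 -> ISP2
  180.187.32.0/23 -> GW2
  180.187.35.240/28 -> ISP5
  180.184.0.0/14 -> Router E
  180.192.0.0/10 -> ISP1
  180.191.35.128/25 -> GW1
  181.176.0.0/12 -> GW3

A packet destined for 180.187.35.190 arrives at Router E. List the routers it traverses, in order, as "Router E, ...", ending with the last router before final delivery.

Router E, Router B, Router H

At Router E: longest match for 180.187.35.190 is 180.128.0.0/9 -> Router B
At Router B: longest match for 180.187.35.190 is 180.184.0.0/13 -> Router H
At Router H: longest match for 180.187.35.190 is 180.187.0.0/18 -> directly connected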